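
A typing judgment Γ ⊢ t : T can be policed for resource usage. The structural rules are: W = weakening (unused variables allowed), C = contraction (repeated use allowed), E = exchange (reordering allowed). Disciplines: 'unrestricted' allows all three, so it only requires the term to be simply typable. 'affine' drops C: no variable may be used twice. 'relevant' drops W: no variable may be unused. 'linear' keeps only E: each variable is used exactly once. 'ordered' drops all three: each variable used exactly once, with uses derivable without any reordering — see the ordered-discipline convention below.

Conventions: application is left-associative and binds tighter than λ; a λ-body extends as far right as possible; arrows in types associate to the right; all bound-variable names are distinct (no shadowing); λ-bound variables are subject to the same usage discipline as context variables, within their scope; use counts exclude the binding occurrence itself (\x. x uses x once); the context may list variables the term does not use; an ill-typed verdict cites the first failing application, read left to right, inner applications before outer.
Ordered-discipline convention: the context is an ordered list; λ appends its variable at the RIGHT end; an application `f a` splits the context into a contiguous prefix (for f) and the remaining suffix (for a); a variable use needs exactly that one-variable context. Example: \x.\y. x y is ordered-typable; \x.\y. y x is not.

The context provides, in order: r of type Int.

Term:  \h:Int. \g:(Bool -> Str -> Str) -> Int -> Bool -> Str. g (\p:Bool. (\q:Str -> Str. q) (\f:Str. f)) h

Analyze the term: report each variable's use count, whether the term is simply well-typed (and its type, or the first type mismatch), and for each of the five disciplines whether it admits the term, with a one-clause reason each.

counts: r: 0; h (bound): 1; g (bound): 1; p (bound): 0; q (bound): 1; f (bound): 1
uses in reading order: g, q, f, h
typing: well-typed — term : Int -> ((Bool -> Str -> Str) -> Int -> Bool -> Str) -> Bool -> Str
ordered: ✗ — r, p left unused
linear: ✗ — r, p left unused
affine: ✓ — at most one use each (r, h, g, p, q, f)
relevant: ✗ — r, p left unused
unrestricted: ✓ — well-typed at Int -> ((Bool -> Str -> Str) -> Int -> Bool -> Str) -> Bool -> Str; no restrictions here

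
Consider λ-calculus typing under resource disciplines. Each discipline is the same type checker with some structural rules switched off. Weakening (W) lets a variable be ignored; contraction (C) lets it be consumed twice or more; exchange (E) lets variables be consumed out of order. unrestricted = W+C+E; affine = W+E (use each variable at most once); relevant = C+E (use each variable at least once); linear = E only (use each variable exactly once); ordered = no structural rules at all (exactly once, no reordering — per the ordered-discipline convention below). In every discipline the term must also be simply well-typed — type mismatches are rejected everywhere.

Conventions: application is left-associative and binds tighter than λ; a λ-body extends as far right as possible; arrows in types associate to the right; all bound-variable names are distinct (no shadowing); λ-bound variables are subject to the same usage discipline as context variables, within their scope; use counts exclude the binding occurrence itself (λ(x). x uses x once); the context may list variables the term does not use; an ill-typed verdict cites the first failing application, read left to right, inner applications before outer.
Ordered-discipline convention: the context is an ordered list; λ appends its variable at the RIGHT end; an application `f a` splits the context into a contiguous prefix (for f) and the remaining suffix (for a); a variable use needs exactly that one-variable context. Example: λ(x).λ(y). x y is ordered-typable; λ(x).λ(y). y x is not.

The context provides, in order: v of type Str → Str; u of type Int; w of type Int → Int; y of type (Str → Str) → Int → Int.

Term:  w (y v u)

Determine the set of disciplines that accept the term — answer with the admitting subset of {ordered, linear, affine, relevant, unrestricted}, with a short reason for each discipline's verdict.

admitting disciplines: linear, affine, relevant, unrestricted
usage: v: 1, u: 1, w: 1, y: 1
use order (left to right): w, y, v, u
typing: well-typed at Int
ordered ✗ (no ordered split (uses run w, y, v, u))
linear ✓ (single use per variable (v, u, w, y))
affine ✓ (at most one use each (v, u, w, y))
relevant ✓ (v, u, w, y: all used, weakening unneeded)
unrestricted ✓ (simply typable at Int; W, C, E all held)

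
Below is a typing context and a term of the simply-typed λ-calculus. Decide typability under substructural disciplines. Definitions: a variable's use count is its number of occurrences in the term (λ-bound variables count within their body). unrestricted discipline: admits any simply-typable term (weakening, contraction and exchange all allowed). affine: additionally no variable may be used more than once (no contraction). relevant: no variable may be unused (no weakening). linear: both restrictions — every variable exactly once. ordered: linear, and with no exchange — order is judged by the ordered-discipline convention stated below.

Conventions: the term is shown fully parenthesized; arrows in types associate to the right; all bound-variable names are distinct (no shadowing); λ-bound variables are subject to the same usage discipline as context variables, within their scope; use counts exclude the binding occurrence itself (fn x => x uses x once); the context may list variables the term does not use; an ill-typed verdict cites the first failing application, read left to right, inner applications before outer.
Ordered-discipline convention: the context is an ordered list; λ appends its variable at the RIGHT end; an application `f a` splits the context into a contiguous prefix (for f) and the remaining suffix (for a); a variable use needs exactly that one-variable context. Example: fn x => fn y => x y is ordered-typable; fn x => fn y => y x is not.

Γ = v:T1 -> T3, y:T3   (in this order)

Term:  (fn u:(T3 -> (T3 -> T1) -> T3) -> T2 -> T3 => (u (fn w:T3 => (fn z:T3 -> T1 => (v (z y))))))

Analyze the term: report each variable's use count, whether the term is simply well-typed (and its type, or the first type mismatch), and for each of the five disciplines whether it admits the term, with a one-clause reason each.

use counts: v: 1, y: 1, u (λ-bound): 1, w (λ-bound): 0, z (λ-bound): 1
uses in reading order: u, v, z, y
typing: the term checks, with type ((T3 -> (T3 -> T1) -> T3) -> T2 -> T3) -> T2 -> T3
ordered: ✗, unused: w — weakening required
linear: ✗, unused: w — weakening required
affine: ✓, v, y, u, w, z: no repeats, contraction unneeded
relevant: ✗, unused: w — weakening required
unrestricted: ✓, typability at ((T3 -> (T3 -> T1) -> T3) -> T2 -> T3) -> T2 -> T3 is all that's needed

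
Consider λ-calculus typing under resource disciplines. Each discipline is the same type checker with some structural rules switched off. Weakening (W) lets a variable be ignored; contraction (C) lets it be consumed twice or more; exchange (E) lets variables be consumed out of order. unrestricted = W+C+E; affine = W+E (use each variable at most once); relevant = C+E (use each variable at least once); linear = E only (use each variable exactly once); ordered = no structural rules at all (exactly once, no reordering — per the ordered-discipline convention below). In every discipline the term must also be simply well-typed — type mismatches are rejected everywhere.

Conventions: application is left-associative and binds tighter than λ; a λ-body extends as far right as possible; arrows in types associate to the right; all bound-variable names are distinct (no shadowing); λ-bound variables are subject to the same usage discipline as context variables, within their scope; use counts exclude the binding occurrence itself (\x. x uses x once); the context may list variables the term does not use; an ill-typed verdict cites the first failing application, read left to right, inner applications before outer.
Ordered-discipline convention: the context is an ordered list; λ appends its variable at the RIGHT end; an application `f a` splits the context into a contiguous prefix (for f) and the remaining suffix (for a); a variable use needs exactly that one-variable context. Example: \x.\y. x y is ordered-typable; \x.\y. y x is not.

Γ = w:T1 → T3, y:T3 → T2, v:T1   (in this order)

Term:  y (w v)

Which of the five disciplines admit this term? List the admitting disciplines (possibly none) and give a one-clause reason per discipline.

admitted by: linear, affine, relevant, unrestricted
use counts: w ×1; y ×1; v ×1
uses in reading order: y, w, v
typing: well-typed — term : T2
ordered: ✗, no ordered split (uses run y, w, v)
linear: ✓, single use per variable (w, y, v)
affine: ✓, none of w, y, v used more than once
relevant: ✓, every one of w, y, v appears
unrestricted: ✓, well-typed at T2; no restrictions here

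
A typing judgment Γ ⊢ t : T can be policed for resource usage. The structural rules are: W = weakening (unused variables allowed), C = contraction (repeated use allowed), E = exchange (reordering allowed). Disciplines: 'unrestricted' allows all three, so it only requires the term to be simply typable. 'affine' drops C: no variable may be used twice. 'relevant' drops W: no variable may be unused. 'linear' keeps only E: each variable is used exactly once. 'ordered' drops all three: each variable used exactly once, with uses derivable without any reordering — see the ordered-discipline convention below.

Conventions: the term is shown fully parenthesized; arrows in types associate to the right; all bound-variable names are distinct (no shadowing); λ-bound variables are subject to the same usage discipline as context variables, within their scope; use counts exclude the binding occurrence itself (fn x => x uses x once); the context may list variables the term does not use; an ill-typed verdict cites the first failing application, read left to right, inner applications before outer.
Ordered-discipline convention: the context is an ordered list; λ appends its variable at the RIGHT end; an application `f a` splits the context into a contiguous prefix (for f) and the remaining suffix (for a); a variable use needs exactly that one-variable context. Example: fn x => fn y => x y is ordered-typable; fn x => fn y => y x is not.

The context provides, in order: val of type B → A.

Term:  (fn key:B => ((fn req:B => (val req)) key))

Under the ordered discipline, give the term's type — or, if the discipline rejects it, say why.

term : B → A
counts: val ×1, key [bound] ×1, req [bound] ×1
order of uses: val, req, key
typing: the term checks, with type B → A
per-discipline verdicts: ordered ✓ · linear ✓ · affine ✓ · relevant ✓ · unrestricted ✓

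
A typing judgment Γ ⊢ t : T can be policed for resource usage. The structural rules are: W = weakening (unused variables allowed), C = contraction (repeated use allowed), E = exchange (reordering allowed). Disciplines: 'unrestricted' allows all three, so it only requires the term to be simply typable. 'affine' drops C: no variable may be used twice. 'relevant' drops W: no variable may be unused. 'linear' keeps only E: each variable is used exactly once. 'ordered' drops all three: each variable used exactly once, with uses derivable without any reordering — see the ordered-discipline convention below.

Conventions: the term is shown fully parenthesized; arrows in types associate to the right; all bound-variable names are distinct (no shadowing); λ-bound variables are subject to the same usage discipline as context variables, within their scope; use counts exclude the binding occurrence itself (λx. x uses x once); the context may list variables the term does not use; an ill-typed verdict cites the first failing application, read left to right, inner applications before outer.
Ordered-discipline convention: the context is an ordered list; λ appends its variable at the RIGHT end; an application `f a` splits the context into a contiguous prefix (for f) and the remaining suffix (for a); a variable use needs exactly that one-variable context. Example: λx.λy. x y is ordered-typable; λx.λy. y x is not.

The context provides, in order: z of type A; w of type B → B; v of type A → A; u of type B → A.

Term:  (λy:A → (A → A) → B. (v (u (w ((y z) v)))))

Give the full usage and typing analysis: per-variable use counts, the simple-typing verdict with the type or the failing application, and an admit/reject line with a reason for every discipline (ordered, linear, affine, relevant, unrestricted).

use counts: z ×1; w ×1; v ×2; u ×1; y (bound) ×1
uses in reading order: v, u, w, y, z, v
typing: the term checks, with type (A → (A → A) → B) → A
ordered ✗ (v ×2 used more than once (contraction))
linear ✗ (v ×2 used more than once (contraction))
affine ✗ (v ×2 used more than once (contraction))
relevant ✓ (none of z, w, v, u, y goes unused)
unrestricted ✓ (well-typed at (A → (A → A) → B) → A; no restrictions here)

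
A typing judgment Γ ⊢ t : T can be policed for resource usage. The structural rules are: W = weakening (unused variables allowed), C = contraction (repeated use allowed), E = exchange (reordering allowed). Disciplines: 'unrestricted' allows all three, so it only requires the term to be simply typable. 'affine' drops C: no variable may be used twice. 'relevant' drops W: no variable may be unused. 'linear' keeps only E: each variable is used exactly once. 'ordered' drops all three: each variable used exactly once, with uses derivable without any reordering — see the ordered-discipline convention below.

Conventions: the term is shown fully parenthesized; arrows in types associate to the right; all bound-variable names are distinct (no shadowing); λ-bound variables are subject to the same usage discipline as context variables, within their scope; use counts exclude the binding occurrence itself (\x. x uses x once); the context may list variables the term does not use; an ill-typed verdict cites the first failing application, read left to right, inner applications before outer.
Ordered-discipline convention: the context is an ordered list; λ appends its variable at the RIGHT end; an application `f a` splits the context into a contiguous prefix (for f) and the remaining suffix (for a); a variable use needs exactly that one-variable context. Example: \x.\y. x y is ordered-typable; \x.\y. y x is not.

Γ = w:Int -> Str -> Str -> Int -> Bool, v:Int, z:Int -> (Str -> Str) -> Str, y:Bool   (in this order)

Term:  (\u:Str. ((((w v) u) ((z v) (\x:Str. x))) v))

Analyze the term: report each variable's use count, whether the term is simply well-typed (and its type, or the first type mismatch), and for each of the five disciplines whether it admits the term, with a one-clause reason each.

variable uses: w=1; v=3; z=1; y=0; u (bound)=1; x (bound)=1
use order (left to right): w, v, u, z, v, x, v
typing: well-typed — term : Str -> Bool
ordered: ✗, repeated use of v ×3; y never used (weakening)
linear: ✗, repeated use of v ×3; y never used (weakening)
affine: ✗, repeated use of v ×3
relevant: ✗, y never used (weakening)
unrestricted: ✓, typability at Str -> Bool is all that's needed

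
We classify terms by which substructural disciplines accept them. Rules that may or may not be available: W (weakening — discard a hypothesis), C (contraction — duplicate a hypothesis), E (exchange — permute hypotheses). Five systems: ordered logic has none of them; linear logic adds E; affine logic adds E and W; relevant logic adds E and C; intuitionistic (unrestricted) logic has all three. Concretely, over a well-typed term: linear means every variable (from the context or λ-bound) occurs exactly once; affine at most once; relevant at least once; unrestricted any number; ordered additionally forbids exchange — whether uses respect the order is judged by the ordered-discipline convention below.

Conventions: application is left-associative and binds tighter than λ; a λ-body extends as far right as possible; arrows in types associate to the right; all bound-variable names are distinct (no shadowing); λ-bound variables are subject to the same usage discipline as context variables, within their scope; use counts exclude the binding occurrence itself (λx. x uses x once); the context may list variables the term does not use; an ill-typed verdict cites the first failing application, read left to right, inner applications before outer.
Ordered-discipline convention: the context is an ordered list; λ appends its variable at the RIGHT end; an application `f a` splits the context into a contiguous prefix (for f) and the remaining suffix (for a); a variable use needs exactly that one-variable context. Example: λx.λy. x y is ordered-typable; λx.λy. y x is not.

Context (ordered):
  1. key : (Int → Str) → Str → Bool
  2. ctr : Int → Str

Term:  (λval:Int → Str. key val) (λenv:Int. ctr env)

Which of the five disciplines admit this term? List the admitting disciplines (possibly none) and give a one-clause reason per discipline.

admitted by: ordered, linear, affine, relevant, unrestricted
counts: key=1; ctr=1; val (bound)=1; env (bound)=1
left-to-right use order: key, val, ctr, env
typing: ✓ — Str → Bool
ordered ✓ (key, ctr, val, env: once each, no exchange needed)
linear ✓ (each of key, ctr, val, env used exactly once)
affine ✓ (none of key, ctr, val, env used more than once)
relevant ✓ (key, ctr, val, env: all used, weakening unneeded)
unrestricted ✓ (simply typable at Str → Bool; W, C, E all held)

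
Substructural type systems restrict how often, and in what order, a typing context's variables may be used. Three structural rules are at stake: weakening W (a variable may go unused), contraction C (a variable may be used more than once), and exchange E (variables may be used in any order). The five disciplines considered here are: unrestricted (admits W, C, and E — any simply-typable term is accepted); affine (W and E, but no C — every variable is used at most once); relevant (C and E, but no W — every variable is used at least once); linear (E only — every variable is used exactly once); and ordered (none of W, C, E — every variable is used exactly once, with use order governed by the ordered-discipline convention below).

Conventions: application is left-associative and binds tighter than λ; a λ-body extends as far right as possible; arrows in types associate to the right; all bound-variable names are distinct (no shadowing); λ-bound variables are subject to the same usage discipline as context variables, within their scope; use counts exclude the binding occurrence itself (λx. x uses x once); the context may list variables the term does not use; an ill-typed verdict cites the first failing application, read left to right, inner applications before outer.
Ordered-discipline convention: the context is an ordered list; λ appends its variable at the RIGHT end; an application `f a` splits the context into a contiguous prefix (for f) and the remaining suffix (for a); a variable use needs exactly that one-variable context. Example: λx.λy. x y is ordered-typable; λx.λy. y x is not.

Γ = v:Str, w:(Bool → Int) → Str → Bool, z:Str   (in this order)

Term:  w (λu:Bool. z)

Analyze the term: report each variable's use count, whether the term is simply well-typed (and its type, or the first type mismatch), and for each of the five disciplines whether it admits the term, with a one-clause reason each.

usage: v ×0, w ×1, z ×1, u (bound) ×0
uses in reading order: w, z
typing: ill-typed: an argument Bool → Str mismatches the expected Bool → Int
ordered: ✗, a type mismatch blocks all five
linear: ✗, the type mismatch rejects it
affine: ✗, not simply typable
relevant: ✗, fails simple typing
unrestricted: ✗, a type mismatch blocks all five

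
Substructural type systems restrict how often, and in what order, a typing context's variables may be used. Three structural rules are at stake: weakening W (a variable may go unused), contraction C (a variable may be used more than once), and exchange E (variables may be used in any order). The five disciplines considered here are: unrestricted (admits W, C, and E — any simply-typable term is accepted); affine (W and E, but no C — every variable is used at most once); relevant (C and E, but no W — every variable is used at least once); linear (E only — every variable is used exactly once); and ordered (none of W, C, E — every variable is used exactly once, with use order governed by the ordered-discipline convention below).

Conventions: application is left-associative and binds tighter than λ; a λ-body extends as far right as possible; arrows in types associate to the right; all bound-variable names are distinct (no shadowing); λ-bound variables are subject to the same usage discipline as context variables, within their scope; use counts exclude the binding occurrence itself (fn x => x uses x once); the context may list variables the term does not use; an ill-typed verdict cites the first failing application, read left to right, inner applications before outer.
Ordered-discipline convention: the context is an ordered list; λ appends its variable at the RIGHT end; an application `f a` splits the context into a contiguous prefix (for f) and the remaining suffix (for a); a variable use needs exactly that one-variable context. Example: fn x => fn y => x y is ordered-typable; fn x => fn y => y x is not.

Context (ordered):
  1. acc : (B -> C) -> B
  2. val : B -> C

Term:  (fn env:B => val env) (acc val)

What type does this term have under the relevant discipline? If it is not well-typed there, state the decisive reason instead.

term : C
variable uses: acc ×1, val ×2, env (λ-bound) ×1
left-to-right use order: val, env, acc, val
typing: well-typed — term : C
summary: ordered ✗; linear ✗; affine ✗; relevant ✓; unrestricted ✓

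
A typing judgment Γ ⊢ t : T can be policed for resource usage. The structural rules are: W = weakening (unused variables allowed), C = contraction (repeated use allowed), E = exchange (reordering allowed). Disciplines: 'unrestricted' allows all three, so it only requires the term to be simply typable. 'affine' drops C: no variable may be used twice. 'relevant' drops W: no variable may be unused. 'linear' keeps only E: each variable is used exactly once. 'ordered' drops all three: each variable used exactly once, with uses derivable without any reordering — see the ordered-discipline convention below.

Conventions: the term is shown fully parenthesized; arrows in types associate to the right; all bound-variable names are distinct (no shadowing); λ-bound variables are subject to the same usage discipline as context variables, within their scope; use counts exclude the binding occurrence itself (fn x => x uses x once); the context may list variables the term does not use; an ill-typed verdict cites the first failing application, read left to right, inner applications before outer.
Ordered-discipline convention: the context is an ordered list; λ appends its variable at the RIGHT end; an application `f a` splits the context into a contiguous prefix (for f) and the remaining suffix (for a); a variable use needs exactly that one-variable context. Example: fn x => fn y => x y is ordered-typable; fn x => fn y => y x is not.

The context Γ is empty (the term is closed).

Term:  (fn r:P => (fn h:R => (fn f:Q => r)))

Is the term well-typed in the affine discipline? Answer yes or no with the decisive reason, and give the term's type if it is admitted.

yes — r, h, f: no repeats, contraction unneeded; term : P → R → Q → P
variable uses: r (bound): 1, h (bound): 0, f (bound): 0
left-to-right use order: r
typing: well-typed — term : P → R → Q → P
summary: ordered ✗; linear ✗; affine ✓; relevant ✗; unrestricted ✓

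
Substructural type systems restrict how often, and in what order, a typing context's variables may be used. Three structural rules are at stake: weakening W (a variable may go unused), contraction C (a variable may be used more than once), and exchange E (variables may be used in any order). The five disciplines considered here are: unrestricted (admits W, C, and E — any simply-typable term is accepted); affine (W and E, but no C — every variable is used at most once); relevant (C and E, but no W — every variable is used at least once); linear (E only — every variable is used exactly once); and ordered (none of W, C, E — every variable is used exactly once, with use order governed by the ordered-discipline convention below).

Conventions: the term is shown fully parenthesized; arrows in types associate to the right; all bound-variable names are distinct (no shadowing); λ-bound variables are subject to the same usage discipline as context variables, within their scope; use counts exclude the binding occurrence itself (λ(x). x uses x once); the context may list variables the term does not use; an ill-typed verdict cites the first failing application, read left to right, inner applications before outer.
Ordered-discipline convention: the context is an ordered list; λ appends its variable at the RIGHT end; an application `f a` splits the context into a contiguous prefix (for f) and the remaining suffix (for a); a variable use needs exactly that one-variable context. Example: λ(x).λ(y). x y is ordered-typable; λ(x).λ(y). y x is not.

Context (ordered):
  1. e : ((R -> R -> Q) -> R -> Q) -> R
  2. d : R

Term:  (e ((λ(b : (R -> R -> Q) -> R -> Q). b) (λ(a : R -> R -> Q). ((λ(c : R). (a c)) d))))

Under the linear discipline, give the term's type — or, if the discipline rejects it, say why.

term : R
use counts: e ×1, d ×1, b [bound] ×1, a [bound] ×1, c [bound] ×1
use order (left to right): e, b, a, c, d
typing: the term checks, with type R
across the five disciplines: ordered ✗, linear ✓, affine ✓, relevant ✓, unrestricted ✓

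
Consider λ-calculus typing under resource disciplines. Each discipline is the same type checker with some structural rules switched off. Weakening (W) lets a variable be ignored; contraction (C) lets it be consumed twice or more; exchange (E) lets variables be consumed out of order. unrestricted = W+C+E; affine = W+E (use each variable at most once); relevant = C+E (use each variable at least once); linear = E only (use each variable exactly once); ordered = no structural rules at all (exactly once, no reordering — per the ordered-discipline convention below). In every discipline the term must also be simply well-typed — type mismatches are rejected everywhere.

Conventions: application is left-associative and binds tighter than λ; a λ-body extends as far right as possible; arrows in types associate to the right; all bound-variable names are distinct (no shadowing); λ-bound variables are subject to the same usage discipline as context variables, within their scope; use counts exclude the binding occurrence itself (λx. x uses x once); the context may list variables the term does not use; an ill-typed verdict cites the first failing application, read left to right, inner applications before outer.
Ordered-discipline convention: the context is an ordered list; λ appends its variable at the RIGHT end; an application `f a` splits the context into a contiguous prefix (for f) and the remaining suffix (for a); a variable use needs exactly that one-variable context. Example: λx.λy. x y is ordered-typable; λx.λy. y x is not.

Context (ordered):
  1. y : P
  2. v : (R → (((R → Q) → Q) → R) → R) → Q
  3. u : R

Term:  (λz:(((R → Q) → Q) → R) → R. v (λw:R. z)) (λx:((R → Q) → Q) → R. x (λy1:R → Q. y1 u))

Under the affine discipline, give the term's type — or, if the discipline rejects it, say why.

term : Q
variable uses: y ×0; v ×1; u ×1; z (λ-bound) ×1; w (λ-bound) ×0; x (λ-bound) ×1; y1 (λ-bound) ×1
left-to-right use order: v, z, x, y1, u
typing: well-typed at Q
across the five disciplines: ordered ✗; linear ✗; affine ✓; relevant ✗; unrestricted ✓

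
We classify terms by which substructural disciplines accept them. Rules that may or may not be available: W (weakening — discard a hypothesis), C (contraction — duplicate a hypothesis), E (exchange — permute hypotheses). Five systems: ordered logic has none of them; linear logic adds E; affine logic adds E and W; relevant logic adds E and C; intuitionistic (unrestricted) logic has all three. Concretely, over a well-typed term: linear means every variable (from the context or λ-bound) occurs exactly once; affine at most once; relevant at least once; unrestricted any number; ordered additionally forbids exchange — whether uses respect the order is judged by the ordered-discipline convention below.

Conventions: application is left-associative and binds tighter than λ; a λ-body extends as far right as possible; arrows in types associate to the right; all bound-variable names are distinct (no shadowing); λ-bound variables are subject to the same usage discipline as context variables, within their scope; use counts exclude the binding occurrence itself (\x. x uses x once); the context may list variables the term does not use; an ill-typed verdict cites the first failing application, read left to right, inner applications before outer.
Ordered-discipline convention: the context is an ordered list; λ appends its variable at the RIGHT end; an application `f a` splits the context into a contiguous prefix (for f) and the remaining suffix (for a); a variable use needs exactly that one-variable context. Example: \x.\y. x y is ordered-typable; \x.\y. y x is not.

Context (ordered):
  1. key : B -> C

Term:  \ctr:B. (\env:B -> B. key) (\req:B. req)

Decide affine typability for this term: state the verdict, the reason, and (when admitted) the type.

yes — no duplicate uses among key, ctr, env, req; term : B -> B -> C
variable uses: key: 1, ctr (bound): 0, env (bound): 0, req (bound): 1
uses in reading order: key, req
typing: well-typed — term : B -> B -> C
summary: ordered ✗, linear ✗, affine ✓, relevant ✗, unrestricted ✓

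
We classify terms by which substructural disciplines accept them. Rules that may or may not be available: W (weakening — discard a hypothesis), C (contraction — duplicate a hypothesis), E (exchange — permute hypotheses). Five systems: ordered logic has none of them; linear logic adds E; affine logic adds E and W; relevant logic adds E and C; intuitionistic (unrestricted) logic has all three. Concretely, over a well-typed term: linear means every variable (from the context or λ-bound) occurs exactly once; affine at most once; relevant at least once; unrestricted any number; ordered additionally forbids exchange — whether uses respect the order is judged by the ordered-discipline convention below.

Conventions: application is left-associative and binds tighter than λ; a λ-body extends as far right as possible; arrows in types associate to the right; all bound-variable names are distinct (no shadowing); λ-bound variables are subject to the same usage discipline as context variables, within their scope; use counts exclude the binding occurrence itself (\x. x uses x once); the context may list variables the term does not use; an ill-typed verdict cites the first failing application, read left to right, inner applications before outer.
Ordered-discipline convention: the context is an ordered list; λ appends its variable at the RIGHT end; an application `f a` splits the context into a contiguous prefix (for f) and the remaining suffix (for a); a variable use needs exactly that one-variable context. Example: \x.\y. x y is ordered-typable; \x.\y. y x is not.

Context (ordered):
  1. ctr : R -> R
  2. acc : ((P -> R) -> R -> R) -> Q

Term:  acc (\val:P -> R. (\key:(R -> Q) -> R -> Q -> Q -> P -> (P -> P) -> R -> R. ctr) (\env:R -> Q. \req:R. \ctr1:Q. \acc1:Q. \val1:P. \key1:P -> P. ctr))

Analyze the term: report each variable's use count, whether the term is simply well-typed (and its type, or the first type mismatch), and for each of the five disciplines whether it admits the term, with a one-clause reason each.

use counts: ctr: 2, acc: 1, val (bound): 0, key (bound): 0, env (bound): 0, req (bound): 0, ctr1 (bound): 0, acc1 (bound): 0, val1 (bound): 0, key1 (bound): 0
left-to-right use order: acc, ctr, ctr
typing: the term checks, with type Q
ordered: ✗ — needs contraction — ctr ×2; val, key, env, req, ctr1, acc1, val1, key1 left unused
linear: ✗ — needs contraction — ctr ×2; val, key, env, req, ctr1, acc1, val1, key1 left unused
affine: ✗ — needs contraction — ctr ×2
relevant: ✗ — val, key, env, req, ctr1, acc1, val1, key1 left unused
unrestricted: ✓ — typability at Q is all that's needed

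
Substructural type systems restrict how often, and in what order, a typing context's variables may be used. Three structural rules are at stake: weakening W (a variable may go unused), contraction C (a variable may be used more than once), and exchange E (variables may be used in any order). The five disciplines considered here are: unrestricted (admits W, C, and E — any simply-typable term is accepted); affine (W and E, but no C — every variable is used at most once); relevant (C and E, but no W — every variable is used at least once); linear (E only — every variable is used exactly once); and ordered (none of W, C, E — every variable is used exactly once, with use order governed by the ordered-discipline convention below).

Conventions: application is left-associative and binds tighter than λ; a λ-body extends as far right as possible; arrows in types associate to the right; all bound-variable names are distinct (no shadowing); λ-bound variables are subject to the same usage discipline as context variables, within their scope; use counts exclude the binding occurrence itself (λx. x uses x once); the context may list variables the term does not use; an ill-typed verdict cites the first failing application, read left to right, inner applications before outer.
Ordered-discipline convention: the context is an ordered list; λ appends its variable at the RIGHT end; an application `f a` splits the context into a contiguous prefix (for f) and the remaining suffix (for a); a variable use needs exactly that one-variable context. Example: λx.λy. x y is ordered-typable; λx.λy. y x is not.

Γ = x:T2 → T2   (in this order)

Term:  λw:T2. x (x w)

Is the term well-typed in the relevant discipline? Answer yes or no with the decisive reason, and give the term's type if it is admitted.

yes — none of x, w goes unused; term : T2 → T2
use counts: x=2; w [bound]=1
uses in reading order: x, x, w
typing: well-typed — term : T2 → T2
across the five disciplines: ordered ✗; linear ✗; affine ✗; relevant ✓; unrestricted ✓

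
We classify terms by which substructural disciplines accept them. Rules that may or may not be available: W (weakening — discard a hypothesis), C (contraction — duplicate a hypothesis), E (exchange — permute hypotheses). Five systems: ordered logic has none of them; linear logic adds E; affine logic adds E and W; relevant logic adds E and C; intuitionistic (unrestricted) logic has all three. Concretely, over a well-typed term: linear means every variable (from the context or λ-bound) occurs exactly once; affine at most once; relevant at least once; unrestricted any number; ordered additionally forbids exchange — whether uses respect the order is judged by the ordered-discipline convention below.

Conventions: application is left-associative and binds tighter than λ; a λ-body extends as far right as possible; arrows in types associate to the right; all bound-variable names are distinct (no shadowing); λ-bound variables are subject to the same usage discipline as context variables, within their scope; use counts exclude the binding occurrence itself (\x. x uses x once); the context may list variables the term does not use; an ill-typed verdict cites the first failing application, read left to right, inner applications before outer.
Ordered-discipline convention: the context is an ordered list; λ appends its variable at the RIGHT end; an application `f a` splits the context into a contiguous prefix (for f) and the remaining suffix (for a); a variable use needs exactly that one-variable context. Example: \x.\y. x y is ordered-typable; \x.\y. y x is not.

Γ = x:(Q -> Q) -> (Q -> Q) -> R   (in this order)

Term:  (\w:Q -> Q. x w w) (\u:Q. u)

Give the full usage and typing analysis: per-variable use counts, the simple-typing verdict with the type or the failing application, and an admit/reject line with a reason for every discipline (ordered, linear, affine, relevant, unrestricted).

usage: x=1; w [bound]=2; u [bound]=1
use order (left to right): x, w, w, u
typing: well-typed at R
ordered ✗ (uses contraction: w ×2)
linear ✗ (uses contraction: w ×2)
affine ✗ (uses contraction: w ×2)
relevant ✓ (x, w, u: all used, weakening unneeded)
unrestricted ✓ (type-checks (R) and nothing is barred)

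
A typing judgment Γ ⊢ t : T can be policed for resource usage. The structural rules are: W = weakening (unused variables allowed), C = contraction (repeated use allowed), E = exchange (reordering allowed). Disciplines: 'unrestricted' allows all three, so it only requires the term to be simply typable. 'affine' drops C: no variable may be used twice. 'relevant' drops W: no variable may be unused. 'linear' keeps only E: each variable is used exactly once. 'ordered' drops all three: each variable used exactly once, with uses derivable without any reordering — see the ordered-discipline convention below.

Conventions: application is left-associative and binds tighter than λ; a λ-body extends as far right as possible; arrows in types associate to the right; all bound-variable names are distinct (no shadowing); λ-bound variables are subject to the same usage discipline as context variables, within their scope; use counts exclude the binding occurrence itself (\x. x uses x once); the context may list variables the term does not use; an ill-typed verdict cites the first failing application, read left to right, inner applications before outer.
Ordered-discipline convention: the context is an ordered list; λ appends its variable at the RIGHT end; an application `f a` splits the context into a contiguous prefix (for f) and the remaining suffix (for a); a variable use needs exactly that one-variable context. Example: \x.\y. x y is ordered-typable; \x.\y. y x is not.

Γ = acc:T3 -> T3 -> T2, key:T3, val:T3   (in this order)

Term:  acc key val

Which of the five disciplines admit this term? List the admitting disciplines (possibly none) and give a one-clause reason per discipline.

admitted by: ordered, linear, affine, relevant, unrestricted
counts: acc=1; key=1; val=1
uses in reading order: acc, key, val
typing: the term checks, with type T2
ordered: ✓, acc, key, val: once each, no exchange needed
linear: ✓, exactly-once usage across acc, key, val
affine: ✓, at most one use each (acc, key, val)
relevant: ✓, at least one use each (acc, key, val)
unrestricted: ✓, well-typed at T2; no restrictions here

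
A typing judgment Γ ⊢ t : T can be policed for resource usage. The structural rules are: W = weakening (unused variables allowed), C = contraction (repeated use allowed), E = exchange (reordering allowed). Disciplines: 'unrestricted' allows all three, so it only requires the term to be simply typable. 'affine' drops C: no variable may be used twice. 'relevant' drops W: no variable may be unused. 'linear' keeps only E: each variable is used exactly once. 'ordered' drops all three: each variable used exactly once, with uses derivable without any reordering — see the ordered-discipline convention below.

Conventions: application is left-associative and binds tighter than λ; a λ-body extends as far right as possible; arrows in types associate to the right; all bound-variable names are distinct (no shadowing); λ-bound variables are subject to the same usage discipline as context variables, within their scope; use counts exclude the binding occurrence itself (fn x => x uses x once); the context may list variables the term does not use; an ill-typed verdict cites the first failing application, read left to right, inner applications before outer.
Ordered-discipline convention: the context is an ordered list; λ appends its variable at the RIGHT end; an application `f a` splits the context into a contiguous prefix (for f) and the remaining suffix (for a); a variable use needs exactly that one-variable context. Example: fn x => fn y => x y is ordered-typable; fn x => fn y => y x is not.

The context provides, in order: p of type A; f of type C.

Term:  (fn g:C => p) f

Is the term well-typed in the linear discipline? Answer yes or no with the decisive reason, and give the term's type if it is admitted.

no — needs weakening: g unused
variable uses: p: 1×, f: 1×, g (bound): 0×
order of uses: p, f
typing: well-typed at A
summary: ordered ✗ | linear ✗ | affine ✓ | relevant ✗ | unrestricted ✓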